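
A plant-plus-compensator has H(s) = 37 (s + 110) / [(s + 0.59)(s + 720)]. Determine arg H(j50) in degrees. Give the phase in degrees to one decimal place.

-68.9°

∠(j50 + 110) = arctan(50/110) = 24.44°
∠(j50 + 0.59) = arctan(50/0.59) = 89.32°
∠(j50 + 720) = arctan(50/720) = 3.97°
∠H(j50) = 24.44° − (89.32° + 3.97°) = -68.85°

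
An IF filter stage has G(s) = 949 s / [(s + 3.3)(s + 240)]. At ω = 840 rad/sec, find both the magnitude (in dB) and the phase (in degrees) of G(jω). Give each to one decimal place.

|j840| = 840
|j840 + 3.3| = √(840² + 3.3²) = 840
|j840 + 240| = √(840² + 240²) = 873.6
|G(j840)| = 949 × 840 / (840 × 873.6) = 1.0863
20 log₁₀(1.0863) = 0.72 dB
∠(j840) = 90.00°
∠(j840 + 3.3) = arctan(840/3.3) = 89.77°
∠(j840 + 240) = arctan(840/240) = 74.05°
∠G(j840) = 90.00° − (89.77° + 74.05°) = -73.83°

|G| = 0.7 dB, ∠G = -73.8 deg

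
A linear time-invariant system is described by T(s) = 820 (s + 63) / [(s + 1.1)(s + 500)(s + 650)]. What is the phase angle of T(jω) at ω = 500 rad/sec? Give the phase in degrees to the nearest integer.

-90°

∠(j500 + 63) = arctan(500/63) = 82.82°
∠(j500 + 1.1) = arctan(500/1.1) = 89.87°
∠(j500 + 500) = arctan(500/500) = 45.00°
∠(j500 + 650) = arctan(500/650) = 37.57°
∠T(j500) = 82.82° − (89.87° + 45.00° + 37.57°) = -89.62°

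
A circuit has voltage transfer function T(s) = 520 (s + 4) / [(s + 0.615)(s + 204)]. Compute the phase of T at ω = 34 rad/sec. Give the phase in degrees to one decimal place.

∠(j34 + 4) = arctan(34/4) = 83.29°
∠(j34 + 0.615) = arctan(34/0.615) = 88.96°
∠(j34 + 204) = arctan(34/204) = 9.46°
∠T(j34) = 83.29° − (88.96° + 9.46°) = -15.14°

-15.1°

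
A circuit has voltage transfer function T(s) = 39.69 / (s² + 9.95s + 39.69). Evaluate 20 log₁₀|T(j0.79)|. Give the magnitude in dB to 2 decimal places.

|(j0.79)² + 9.95(j0.79) + 39.69| = |39.066 + j7.8605| = 39.85
|T(j0.79)| = 39.69 / 39.85 = 0.99601
20 log₁₀(0.99601) = -0.035 dB

-0.03 dB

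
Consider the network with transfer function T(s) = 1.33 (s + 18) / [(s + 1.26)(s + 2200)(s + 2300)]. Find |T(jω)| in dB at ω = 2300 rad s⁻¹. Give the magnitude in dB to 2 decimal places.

|j2300 + 18| = √(2300² + 18²) = 2300
|j2300 + 1.26| = √(2300² + 1.26²) = 2300
|j2300 + 2200| = √(2300² + 2200²) = 3183
|j2300 + 2300| = √(2300² + 2300²) = 3253
|T(j2300)| = 1.33 × 2300 / (2300 × 3183 × 3253) = 1.2847e-07
20 log₁₀(1.2847e-07) = -137.824 dB

-137.82 dB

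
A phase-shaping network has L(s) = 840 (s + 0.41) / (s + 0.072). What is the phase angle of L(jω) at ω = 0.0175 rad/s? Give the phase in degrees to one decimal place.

∠(j0.0175 + 0.41) = arctan(0.0175/0.41) = 2.44°
∠(j0.0175 + 0.072) = arctan(0.0175/0.072) = 13.66°
∠L(j0.0175) = 2.44° − 13.66° = -11.22°

-11.2°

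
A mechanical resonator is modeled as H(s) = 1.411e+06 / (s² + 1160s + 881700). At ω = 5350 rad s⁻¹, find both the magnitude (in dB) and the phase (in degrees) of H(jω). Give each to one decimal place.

|H| = -26.1 dB, ∠H = -167.4 deg

|(j5350)² + 1160(j5350) + 881700| = |-2.7741e+07 + j6.206e+06| = 2.843e+07
|H(j5350)| = 1.411e+06 / 2.843e+07 = 0.049637
20 log₁₀(0.049637) = -26.08 dB
∠[(j5350)² + 1160(j5350) + 881700] = ∠[-2.7741e+07 + j6.206e+06] = 167.39°
∠H(j5350) = −167.39° = -167.39°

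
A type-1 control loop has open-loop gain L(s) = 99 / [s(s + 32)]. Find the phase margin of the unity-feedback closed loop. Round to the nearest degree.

Gain crossover: |L(jω)| = 1 at ω ≈ 3.08 rad/s.
∠L(j3.08) = −90° − arctan(3.08/32) ≈ -95.50°
PM = 180° + (-95.50°) = 84.50°

85°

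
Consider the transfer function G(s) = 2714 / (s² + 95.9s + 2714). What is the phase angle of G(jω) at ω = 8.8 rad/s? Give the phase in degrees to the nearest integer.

∠[(j8.8)² + 95.9(j8.8) + 2714] = ∠[2636.6 + j843.92] = 17.75°
∠G(j8.8) = −17.75° = -17.75°

-18°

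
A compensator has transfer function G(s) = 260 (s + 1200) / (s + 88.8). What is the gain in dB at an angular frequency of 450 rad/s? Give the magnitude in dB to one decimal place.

|j450 + 1200| = √(450² + 1200²) = 1282
|j450 + 88.8| = √(450² + 88.8²) = 458.7
|G(j450)| = 260 × 1282 / 458.7 = 726.47
20 log₁₀(726.47) = 57.22 dB

57.2 dB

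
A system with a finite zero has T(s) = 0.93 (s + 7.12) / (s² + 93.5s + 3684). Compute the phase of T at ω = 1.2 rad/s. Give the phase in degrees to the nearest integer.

∠(j1.2 + 7.12) = arctan(1.2/7.12) = 9.57°
∠[(j1.2)² + 93.5(j1.2) + 3684] = ∠[3682.6 + j112.2] = 1.75°
∠T(j1.2) = 9.57° − 1.75° = 7.82°

8°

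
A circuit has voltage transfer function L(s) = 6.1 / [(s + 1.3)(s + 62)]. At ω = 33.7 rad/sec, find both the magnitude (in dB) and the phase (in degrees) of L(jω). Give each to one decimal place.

|j33.7 + 1.3| = √(33.7² + 1.3²) = 33.73
|j33.7 + 62| = √(33.7² + 62²) = 70.57
|L(j33.7)| = 6.1 / (33.73 × 70.57) = 0.0025632
20 log₁₀(0.0025632) = -51.82 dB
∠(j33.7 + 1.3) = arctan(33.7/1.3) = 87.79°
∠(j33.7 + 62) = arctan(33.7/62) = 28.53°
∠L(j33.7) = − (87.79° + 28.53°) = -116.32°

|L| = -51.8 dB, ∠L = -116.3°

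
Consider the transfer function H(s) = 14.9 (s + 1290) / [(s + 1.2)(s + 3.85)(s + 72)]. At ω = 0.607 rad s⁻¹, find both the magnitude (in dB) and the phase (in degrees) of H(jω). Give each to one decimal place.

|H| = 34.1 dB, ∠H = -36.2°

|j0.607 + 1290| = √(0.607² + 1290²) = 1290
|j0.607 + 1.2| = √(0.607² + 1.2²) = 1.345
|j0.607 + 3.85| = √(0.607² + 3.85²) = 3.898
|j0.607 + 72| = √(0.607² + 72²) = 72
|H(j0.607)| = 14.9 × 1290 / (1.345 × 3.898 × 72) = 50.931
20 log₁₀(50.931) = 34.14 dB
∠(j0.607 + 1290) = arctan(0.607/1290) = 0.03°
∠(j0.607 + 1.2) = arctan(0.607/1.2) = 26.83°
∠(j0.607 + 3.85) = arctan(0.607/3.85) = 8.96°
∠(j0.607 + 72) = arctan(0.607/72) = 0.48°
∠H(j0.607) = 0.03° − (26.83° + 8.96° + 0.48°) = -36.25°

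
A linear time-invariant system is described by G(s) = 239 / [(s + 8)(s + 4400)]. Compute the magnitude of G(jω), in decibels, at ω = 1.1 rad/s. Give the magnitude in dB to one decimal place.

-43.4 dB

|j1.1 + 8| = √(1.1² + 8²) = 8.075
|j1.1 + 4400| = √(1.1² + 4400²) = 4400
|G(j1.1)| = 239 / (8.075 × 4400) = 0.0067265
20 log₁₀(0.0067265) = -43.44 dB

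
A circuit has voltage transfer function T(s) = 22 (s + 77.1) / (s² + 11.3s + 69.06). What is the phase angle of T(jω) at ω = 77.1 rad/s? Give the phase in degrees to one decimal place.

-126.6°

∠(j77.1 + 77.1) = arctan(77.1/77.1) = 45.00°
∠[(j77.1)² + 11.3(j77.1) + 69.06] = ∠[-5875.3 + j871.23] = 171.57°
∠T(j77.1) = 45.00° − 171.57° = -126.57°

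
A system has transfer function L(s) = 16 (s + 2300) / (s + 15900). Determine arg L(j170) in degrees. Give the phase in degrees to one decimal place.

3.6°

∠(j170 + 2300) = arctan(170/2300) = 4.23°
∠(j170 + 15900) = arctan(170/15900) = 0.61°
∠L(j170) = 4.23° − 0.61° = 3.61°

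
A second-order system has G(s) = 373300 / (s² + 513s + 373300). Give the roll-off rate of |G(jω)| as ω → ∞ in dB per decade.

-40 dB/decade

With 0 zeros and 2 poles, the high-frequency asymptotic slope is 20 × (0 − 2) = -40 dB/decade.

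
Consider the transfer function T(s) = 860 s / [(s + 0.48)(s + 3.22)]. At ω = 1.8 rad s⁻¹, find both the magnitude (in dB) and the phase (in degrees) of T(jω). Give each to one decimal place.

|j1.8| = 1.8
|j1.8 + 0.48| = √(1.8² + 0.48²) = 1.863
|j1.8 + 3.22| = √(1.8² + 3.22²) = 3.689
|T(j1.8)| = 860 × 1.8 / (1.863 × 3.689) = 225.26
20 log₁₀(225.26) = 47.05 dB
∠(j1.8) = 90.00°
∠(j1.8 + 0.48) = arctan(1.8/0.48) = 75.07°
∠(j1.8 + 3.22) = arctan(1.8/3.22) = 29.21°
∠T(j1.8) = 90.00° − (75.07° + 29.21°) = -14.27°

|T| = 47.1 dB, ∠T = -14.3 deg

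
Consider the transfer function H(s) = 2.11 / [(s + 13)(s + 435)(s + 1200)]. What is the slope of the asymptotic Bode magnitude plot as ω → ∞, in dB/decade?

With 0 zeros and 3 poles, the high-frequency asymptotic slope is 20 × (0 − 3) = -60 dB/decade.

-60 dB/decade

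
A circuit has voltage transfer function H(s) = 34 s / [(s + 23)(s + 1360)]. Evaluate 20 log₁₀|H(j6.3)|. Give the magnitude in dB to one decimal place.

|j6.3| = 6.3
|j6.3 + 23| = √(6.3² + 23²) = 23.85
|j6.3 + 1360| = √(6.3² + 1360²) = 1360
|H(j6.3)| = 34 × 6.3 / (23.85 × 1360) = 0.0066045
20 log₁₀(0.0066045) = -43.60 dB

-43.6 dB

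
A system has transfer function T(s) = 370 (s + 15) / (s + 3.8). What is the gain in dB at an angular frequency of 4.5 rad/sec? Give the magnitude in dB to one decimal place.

59.9 dB

|j4.5 + 15| = √(4.5² + 15²) = 15.66
|j4.5 + 3.8| = √(4.5² + 3.8²) = 5.89
|T(j4.5)| = 370 × 15.66 / 5.89 = 983.79
20 log₁₀(983.79) = 59.86 dB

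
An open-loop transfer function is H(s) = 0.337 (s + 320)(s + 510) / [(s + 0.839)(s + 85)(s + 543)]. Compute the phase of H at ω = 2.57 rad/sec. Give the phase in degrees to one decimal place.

∠(j2.57 + 320) = arctan(2.57/320) = 0.46°
∠(j2.57 + 510) = arctan(2.57/510) = 0.29°
∠(j2.57 + 0.839) = arctan(2.57/0.839) = 71.92°
∠(j2.57 + 85) = arctan(2.57/85) = 1.73°
∠(j2.57 + 543) = arctan(2.57/543) = 0.27°
∠H(j2.57) = 0.46° + 0.29° − (71.92° + 1.73° + 0.27°) = -73.17°

-73.2°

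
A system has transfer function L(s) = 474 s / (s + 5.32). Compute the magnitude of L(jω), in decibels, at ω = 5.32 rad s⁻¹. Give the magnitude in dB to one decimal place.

|j5.32| = 5.32
|j5.32 + 5.32| = √(5.32² + 5.32²) = 7.524
|L(j5.32)| = 474 × 5.32 / 7.524 = 335.17
20 log₁₀(335.17) = 50.51 dB

50.5 dB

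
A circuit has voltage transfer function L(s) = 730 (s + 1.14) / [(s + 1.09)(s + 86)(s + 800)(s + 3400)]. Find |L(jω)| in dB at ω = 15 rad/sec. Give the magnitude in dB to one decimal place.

-110.2 dB

|j15 + 1.14| = √(15² + 1.14²) = 15.04
|j15 + 1.09| = √(15² + 1.09²) = 15.04
|j15 + 86| = √(15² + 86²) = 87.3
|j15 + 800| = √(15² + 800²) = 800.1
|j15 + 3400| = √(15² + 3400²) = 3400
|L(j15)| = 730 × 15.04 / (15.04 × 87.3 × 800.1 × 3400) = 3.0745e-06
20 log₁₀(3.0745e-06) = -110.24 dB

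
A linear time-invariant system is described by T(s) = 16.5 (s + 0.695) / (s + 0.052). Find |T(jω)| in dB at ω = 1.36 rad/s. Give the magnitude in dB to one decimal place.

25.4 dB

|j1.36 + 0.695| = √(1.36² + 0.695²) = 1.527
|j1.36 + 0.052| = √(1.36² + 0.052²) = 1.361
|T(j1.36)| = 16.5 × 1.527 / 1.361 = 18.516
20 log₁₀(18.516) = 25.35 dB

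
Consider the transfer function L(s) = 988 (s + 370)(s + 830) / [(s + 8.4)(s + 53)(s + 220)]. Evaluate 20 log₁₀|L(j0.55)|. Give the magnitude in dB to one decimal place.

69.8 dB

|j0.55 + 370| = √(0.55² + 370²) = 370
|j0.55 + 830| = √(0.55² + 830²) = 830
|j0.55 + 8.4| = √(0.55² + 8.4²) = 8.418
|j0.55 + 53| = √(0.55² + 53²) = 53
|j0.55 + 220| = √(0.55² + 220²) = 220
|L(j0.55)| = 988 × 370 × 830 / (8.418 × 53 × 220) = 3091
20 log₁₀(3091) = 69.80 dB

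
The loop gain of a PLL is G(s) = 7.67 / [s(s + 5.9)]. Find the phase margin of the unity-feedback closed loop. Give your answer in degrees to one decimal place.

Gain crossover: |G(jω)| = 1 at ω ≈ 1.27 rad s⁻¹.
∠G(j1.27) = −90° − arctan(1.27/5.9) ≈ -102.16°
PM = 180° + (-102.16°) = 77.84°

77.8 deg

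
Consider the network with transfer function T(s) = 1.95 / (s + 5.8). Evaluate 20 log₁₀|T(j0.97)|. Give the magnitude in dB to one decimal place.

|j0.97 + 5.8| = √(0.97² + 5.8²) = 5.881
|T(j0.97)| = 1.95 / 5.881 = 0.3316
20 log₁₀(0.3316) = -9.59 dB

-9.6 dB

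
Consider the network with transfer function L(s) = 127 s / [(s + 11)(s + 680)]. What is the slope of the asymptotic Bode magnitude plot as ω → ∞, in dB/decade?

-20 dB/decade

With 1 zero and 2 poles, the high-frequency asymptotic slope is 20 × (1 − 2) = -20 dB/decade.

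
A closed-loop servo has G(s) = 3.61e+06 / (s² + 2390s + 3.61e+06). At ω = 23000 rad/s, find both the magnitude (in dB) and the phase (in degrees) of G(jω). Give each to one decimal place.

|G| = -43.3 dB, ∠G = -174.0°

|(j23000)² + 2390(j23000) + 3.61e+06| = |-5.2539e+08 + j5.497e+07| = 5.283e+08
|G(j23000)| = 3.61e+06 / 5.283e+08 = 0.0068338
20 log₁₀(0.0068338) = -43.31 dB
∠[(j23000)² + 2390(j23000) + 3.61e+06] = ∠[-5.2539e+08 + j5.497e+07] = 174.03°
∠G(j23000) = −174.03° = -174.03°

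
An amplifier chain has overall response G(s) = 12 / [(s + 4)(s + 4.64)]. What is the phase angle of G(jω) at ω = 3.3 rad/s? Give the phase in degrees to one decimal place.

∠(j3.3 + 4) = arctan(3.3/4) = 39.52°
∠(j3.3 + 4.64) = arctan(3.3/4.64) = 35.42°
∠G(j3.3) = − (39.52° + 35.42°) = -74.94°

-74.9°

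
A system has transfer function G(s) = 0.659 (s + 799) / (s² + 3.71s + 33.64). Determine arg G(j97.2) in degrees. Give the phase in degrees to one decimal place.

-170.9°

∠(j97.2 + 799) = arctan(97.2/799) = 6.94°
∠[(j97.2)² + 3.71(j97.2) + 33.64] = ∠[-9414.2 + j360.61] = 177.81°
∠G(j97.2) = 6.94° − 177.81° = -170.87°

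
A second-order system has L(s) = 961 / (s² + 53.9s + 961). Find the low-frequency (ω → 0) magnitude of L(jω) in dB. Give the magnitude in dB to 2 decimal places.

0.00 dB

L(0) = 961 / 961 = 1
20 log₁₀(1) = 0.000 dB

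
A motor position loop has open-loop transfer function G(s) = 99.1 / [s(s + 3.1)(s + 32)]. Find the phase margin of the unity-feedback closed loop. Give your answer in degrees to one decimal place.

71.2°

Gain crossover: |G(jω)| = 1 at ω ≈ 0.954 rad s⁻¹.
∠G(j0.954) = −90° − arctan(0.954/3.1) − arctan(0.954/32) ≈ -108.82°
PM = 180° + (-108.82°) = 71.18°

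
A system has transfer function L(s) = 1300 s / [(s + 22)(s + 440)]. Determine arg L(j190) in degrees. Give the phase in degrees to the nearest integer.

∠(j190) = 90.00°
∠(j190 + 22) = arctan(190/22) = 83.40°
∠(j190 + 440) = arctan(190/440) = 23.36°
∠L(j190) = 90.00° − (83.40° + 23.36°) = -16.75°

-17 deg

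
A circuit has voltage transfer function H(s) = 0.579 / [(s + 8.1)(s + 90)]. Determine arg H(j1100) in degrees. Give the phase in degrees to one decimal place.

-174.9°

∠(j1100 + 8.1) = arctan(1100/8.1) = 89.58°
∠(j1100 + 90) = arctan(1100/90) = 85.32°
∠H(j1100) = − (89.58° + 85.32°) = -174.90°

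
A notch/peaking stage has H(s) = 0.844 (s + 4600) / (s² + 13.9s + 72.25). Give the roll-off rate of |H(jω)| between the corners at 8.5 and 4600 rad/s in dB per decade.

-40 dB/decade

In this band the factors already past their corner are: complex pole pair at ωₙ ≈ 8.5; net slope = -40 dB/decade.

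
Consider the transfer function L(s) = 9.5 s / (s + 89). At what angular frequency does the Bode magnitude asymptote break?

The single real pole at s = −89 gives a corner at ω = 89 rad s⁻¹.

89 rad s⁻¹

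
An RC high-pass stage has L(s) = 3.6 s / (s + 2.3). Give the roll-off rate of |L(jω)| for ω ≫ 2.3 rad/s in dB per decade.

0 dB/decade

With 1 zero and 1 pole, the high-frequency asymptotic slope is 20 × (1 − 1) = 0 dB/decade.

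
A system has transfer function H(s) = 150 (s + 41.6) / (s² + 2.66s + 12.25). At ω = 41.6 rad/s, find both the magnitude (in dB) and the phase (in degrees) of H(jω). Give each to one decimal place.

|H| = 14.2 dB, ∠H = -131.3°

|j41.6 + 41.6| = √(41.6² + 41.6²) = 58.83
|(j41.6)² + 2.66(j41.6) + 12.25| = |-1718.3 + j110.66| = 1722
|H(j41.6)| = 150 × 58.83 / 1722 = 5.1251
20 log₁₀(5.1251) = 14.19 dB
∠(j41.6 + 41.6) = arctan(41.6/41.6) = 45.00°
∠[(j41.6)² + 2.66(j41.6) + 12.25] = ∠[-1718.3 + j110.66] = 176.32°
∠H(j41.6) = 45.00° − 176.32° = -131.32°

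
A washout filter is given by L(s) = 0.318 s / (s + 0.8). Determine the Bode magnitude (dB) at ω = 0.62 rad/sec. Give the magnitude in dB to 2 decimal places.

-14.21 dB

|j0.62| = 0.62
|j0.62 + 0.8| = √(0.62² + 0.8²) = 1.012
|L(j0.62)| = 0.318 × 0.62 / 1.012 = 0.1948
20 log₁₀(0.1948) = -14.208 dB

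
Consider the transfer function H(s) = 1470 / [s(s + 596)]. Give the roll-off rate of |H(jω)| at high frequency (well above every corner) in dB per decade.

With 0 zeros and 2 poles, the high-frequency asymptotic slope is 20 × (0 − 2) = -40 dB/decade.

-40 dB/decade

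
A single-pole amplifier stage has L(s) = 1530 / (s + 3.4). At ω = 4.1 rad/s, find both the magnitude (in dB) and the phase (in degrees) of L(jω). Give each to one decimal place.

|j4.1 + 3.4| = √(4.1² + 3.4²) = 5.326
|L(j4.1)| = 1530 / 5.326 = 287.25
20 log₁₀(287.25) = 49.17 dB
∠(j4.1 + 3.4) = arctan(4.1/3.4) = 50.33°
∠L(j4.1) = −50.33° = -50.33°

|L| = 49.2 dB, ∠L = -50.3°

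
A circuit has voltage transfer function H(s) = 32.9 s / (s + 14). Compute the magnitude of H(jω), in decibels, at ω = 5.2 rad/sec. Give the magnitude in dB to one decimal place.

21.2 dB

|j5.2| = 5.2
|j5.2 + 14| = √(5.2² + 14²) = 14.93
|H(j5.2)| = 32.9 × 5.2 / 14.93 = 11.455
20 log₁₀(11.455) = 21.18 dB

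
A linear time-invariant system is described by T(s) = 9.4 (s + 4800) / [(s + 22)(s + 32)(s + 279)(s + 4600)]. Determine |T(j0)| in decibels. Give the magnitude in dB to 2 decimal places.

-86.03 dB

T(0) = 9.4 × 4800 / (22 × 32 × 279 × 4600) = 4.9938e-05
20 log₁₀(4.9938e-05) = -86.031 dB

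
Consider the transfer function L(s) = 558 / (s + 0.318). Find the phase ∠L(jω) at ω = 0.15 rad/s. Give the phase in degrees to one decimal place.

∠(j0.15 + 0.318) = arctan(0.15/0.318) = 25.25°
∠L(j0.15) = −25.25° = -25.25°

-25.3°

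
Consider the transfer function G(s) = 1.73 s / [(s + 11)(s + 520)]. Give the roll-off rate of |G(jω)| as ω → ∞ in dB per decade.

With 1 zero and 2 poles, the high-frequency asymptotic slope is 20 × (1 − 2) = -20 dB/decade.

-20 dB/decade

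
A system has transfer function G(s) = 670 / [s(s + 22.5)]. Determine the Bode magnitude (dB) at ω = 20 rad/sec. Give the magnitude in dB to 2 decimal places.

|j20 + 22.5| = √(20² + 22.5²) = 30.1
|j20| = 20
|G(j20)| = 670 / (30.1 × 20) = 1.1128
20 log₁₀(1.1128) = 0.928 dB

0.93 dB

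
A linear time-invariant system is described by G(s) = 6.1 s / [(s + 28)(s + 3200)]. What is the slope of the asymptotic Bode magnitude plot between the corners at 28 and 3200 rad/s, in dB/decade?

In this band the factors already past their corner are: 1 differentiator zero, pole at 28; net slope = 0 dB/decade.

0 dB/decade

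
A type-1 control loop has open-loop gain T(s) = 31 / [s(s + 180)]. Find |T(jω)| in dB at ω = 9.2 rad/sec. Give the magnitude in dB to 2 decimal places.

-34.57 dB

|j9.2 + 180| = √(9.2² + 180²) = 180.2
|j9.2| = 9.2
|T(j9.2)| = 31 / (180.2 × 9.2) = 0.018695
20 log₁₀(0.018695) = -34.565 dB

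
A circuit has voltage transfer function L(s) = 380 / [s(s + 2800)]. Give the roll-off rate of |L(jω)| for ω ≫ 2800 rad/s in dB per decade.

With 0 zeros and 2 poles, the high-frequency asymptotic slope is 20 × (0 − 2) = -40 dB/decade.

-40 dB/decade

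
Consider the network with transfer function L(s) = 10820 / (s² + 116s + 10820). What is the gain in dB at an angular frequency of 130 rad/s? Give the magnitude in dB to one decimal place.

|(j130)² + 116(j130) + 10820| = |-6080 + j15080| = 1.626e+04
|L(j130)| = 10820 / 1.626e+04 = 0.66546
20 log₁₀(0.66546) = -3.54 dB

-3.5 dB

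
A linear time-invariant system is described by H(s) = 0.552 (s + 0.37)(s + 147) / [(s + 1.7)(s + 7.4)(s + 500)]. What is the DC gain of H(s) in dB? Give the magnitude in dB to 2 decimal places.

H(0) = 0.552 × 0.37 × 147 / (1.7 × 7.4 × 500) = 0.0047732
20 log₁₀(0.0047732) = -46.424 dB

-46.42 dB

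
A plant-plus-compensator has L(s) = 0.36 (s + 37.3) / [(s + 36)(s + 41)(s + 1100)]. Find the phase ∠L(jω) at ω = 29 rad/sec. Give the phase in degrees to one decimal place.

-37.8 deg

∠(j29 + 37.3) = arctan(29/37.3) = 37.86°
∠(j29 + 36) = arctan(29/36) = 38.85°
∠(j29 + 41) = arctan(29/41) = 35.27°
∠(j29 + 1100) = arctan(29/1100) = 1.51°
∠L(j29) = 37.86° − (38.85° + 35.27° + 1.51°) = -37.77°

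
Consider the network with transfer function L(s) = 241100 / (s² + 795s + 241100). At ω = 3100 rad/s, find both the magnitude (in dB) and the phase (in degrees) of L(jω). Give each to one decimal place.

|L| = -32.1 dB, ∠L = -165.3°

|(j3100)² + 795(j3100) + 241100| = |-9.3689e+06 + j2.4645e+06| = 9.688e+06
|L(j3100)| = 241100 / 9.688e+06 = 0.024887
20 log₁₀(0.024887) = -32.08 dB
∠[(j3100)² + 795(j3100) + 241100] = ∠[-9.3689e+06 + j2.4645e+06] = 165.26°
∠L(j3100) = −165.26° = -165.26°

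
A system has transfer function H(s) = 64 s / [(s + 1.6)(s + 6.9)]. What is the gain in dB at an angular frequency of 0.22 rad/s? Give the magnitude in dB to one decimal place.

2.0 dB

|j0.22| = 0.22
|j0.22 + 1.6| = √(0.22² + 1.6²) = 1.615
|j0.22 + 6.9| = √(0.22² + 6.9²) = 6.904
|H(j0.22)| = 64 × 0.22 / (1.615 × 6.904) = 1.2628
20 log₁₀(1.2628) = 2.03 dB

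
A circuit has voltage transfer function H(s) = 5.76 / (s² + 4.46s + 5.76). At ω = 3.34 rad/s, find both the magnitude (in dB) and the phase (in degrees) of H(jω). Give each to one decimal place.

|(j3.34)² + 4.46(j3.34) + 5.76| = |-5.3956 + j14.896| = 15.84
|H(j3.34)| = 5.76 / 15.84 = 0.36356
20 log₁₀(0.36356) = -8.79 dB
∠[(j3.34)² + 4.46(j3.34) + 5.76] = ∠[-5.3956 + j14.896] = 109.91°
∠H(j3.34) = −109.91° = -109.91°

|H| = -8.8 dB, ∠H = -109.9°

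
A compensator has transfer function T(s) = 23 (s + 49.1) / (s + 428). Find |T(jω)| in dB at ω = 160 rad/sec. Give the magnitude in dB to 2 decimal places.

18.51 dB

|j160 + 49.1| = √(160² + 49.1²) = 167.4
|j160 + 428| = √(160² + 428²) = 456.9
|T(j160)| = 23 × 167.4 / 456.9 = 8.4245
20 log₁₀(8.4245) = 18.511 dB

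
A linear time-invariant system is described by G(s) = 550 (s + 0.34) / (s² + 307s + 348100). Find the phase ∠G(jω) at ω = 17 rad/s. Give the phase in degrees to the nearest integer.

∠(j17 + 0.34) = arctan(17/0.34) = 88.85°
∠[(j17)² + 307(j17) + 348100] = ∠[3.4781e+05 + j5219] = 0.86°
∠G(j17) = 88.85° − 0.86° = 87.99°

88 deg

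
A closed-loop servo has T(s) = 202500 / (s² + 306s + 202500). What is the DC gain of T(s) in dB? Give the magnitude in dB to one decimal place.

T(0) = 202500 / 202500 = 1
20 log₁₀(1) = 0.00 dB

0.0 dB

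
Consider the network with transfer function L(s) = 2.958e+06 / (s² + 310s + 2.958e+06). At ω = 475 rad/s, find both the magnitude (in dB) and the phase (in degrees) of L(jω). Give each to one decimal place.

|(j475)² + 310(j475) + 2.958e+06| = |2.7324e+06 + j1.4725e+05| = 2.736e+06
|L(j475)| = 2.958e+06 / 2.736e+06 = 1.081
20 log₁₀(1.081) = 0.68 dB
∠[(j475)² + 310(j475) + 2.958e+06] = ∠[2.7324e+06 + j1.4725e+05] = 3.08°
∠L(j475) = −3.08° = -3.08°

|L| = 0.7 dB, ∠L = -3.1°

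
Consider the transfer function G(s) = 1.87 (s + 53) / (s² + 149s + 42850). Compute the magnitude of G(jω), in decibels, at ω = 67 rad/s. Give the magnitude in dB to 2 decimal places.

|j67 + 53| = √(67² + 53²) = 85.43
|(j67)² + 149(j67) + 42850| = |38361 + j9983| = 3.964e+04
|G(j67)| = 1.87 × 85.43 / 3.964e+04 = 0.0040302
20 log₁₀(0.0040302) = -47.894 dB

-47.89 dB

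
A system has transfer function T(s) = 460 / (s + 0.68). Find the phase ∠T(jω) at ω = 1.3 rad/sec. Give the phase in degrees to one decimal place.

∠(j1.3 + 0.68) = arctan(1.3/0.68) = 62.39°
∠T(j1.3) = −62.39° = -62.39°

-62.4°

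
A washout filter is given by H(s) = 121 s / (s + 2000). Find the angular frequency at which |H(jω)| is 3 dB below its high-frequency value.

For a single-pole high-pass, the −3 dB point is at the pole: ω = 2000 rad/sec.

2000 rad/sec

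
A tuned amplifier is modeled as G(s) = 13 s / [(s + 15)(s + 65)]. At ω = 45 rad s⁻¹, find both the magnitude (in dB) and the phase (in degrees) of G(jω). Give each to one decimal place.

|G| = -16.1 dB, ∠G = -16.3°

|j45| = 45
|j45 + 15| = √(45² + 15²) = 47.43
|j45 + 65| = √(45² + 65²) = 79.06
|G(j45)| = 13 × 45 / (47.43 × 79.06) = 0.156
20 log₁₀(0.156) = -16.14 dB
∠(j45) = 90.00°
∠(j45 + 15) = arctan(45/15) = 71.57°
∠(j45 + 65) = arctan(45/65) = 34.70°
∠G(j45) = 90.00° − (71.57° + 34.70°) = -16.26°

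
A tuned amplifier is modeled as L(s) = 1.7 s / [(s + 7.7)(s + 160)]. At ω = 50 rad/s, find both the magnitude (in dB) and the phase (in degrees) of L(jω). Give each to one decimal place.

|j50| = 50
|j50 + 7.7| = √(50² + 7.7²) = 50.59
|j50 + 160| = √(50² + 160²) = 167.6
|L(j50)| = 1.7 × 50 / (50.59 × 167.6) = 0.010023
20 log₁₀(0.010023) = -39.98 dB
∠(j50) = 90.00°
∠(j50 + 7.7) = arctan(50/7.7) = 81.25°
∠(j50 + 160) = arctan(50/160) = 17.35°
∠L(j50) = 90.00° − (81.25° + 17.35°) = -8.60°

|L| = -40.0 dB, ∠L = -8.6°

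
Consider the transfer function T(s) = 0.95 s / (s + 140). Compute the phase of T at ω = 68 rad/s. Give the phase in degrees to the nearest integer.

∠(j68) = 90.00°
∠(j68 + 140) = arctan(68/140) = 25.91°
∠T(j68) = 90.00° − 25.91° = 64.09°

64°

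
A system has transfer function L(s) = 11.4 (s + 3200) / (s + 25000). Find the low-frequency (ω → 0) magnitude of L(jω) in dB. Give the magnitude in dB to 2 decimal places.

L(0) = 11.4 × 3200 / 25000 = 1.4592
20 log₁₀(1.4592) = 3.282 dB

3.28 dB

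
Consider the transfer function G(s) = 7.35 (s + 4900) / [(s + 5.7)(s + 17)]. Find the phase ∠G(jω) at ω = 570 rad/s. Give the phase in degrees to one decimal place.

∠(j570 + 4900) = arctan(570/4900) = 6.64°
∠(j570 + 5.7) = arctan(570/5.7) = 89.43°
∠(j570 + 17) = arctan(570/17) = 88.29°
∠G(j570) = 6.64° − (89.43° + 88.29°) = -171.08°

-171.1°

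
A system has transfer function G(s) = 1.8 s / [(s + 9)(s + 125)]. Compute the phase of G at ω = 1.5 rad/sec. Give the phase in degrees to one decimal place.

79.9°

∠(j1.5) = 90.00°
∠(j1.5 + 9) = arctan(1.5/9) = 9.46°
∠(j1.5 + 125) = arctan(1.5/125) = 0.69°
∠G(j1.5) = 90.00° − (9.46° + 0.69°) = 79.85°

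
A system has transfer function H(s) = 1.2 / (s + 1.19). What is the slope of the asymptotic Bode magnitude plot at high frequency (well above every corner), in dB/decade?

-20 dB/decade

With 0 zeros and 1 pole, the high-frequency asymptotic slope is 20 × (0 − 1) = -20 dB/decade.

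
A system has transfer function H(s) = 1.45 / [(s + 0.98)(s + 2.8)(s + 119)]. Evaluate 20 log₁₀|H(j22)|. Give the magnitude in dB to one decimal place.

|j22 + 0.98| = √(22² + 0.98²) = 22.02
|j22 + 2.8| = √(22² + 2.8²) = 22.18
|j22 + 119| = √(22² + 119²) = 121
|H(j22)| = 1.45 / (22.02 × 22.18 × 121) = 2.4533e-05
20 log₁₀(2.4533e-05) = -92.20 dB

-92.2 dB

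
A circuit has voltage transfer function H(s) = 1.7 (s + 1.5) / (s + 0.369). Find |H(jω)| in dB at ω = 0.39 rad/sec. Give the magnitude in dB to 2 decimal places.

13.82 dB

|j0.39 + 1.5| = √(0.39² + 1.5²) = 1.55
|j0.39 + 0.369| = √(0.39² + 0.369²) = 0.5369
|H(j0.39)| = 1.7 × 1.55 / 0.5369 = 4.9074
20 log₁₀(4.9074) = 13.817 dB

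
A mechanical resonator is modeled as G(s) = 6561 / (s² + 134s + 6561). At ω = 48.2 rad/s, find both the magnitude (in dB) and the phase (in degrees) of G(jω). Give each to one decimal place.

|G| = -1.4 dB, ∠G = -56.7°

|(j48.2)² + 134(j48.2) + 6561| = |4237.8 + j6458.8| = 7725
|G(j48.2)| = 6561 / 7725 = 0.84933
20 log₁₀(0.84933) = -1.42 dB
∠[(j48.2)² + 134(j48.2) + 6561] = ∠[4237.8 + j6458.8] = 56.73°
∠G(j48.2) = −56.73° = -56.73°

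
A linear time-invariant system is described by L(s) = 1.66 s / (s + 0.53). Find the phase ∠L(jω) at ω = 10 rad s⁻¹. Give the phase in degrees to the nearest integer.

∠(j10) = 90.00°
∠(j10 + 0.53) = arctan(10/0.53) = 86.97°
∠L(j10) = 90.00° − 86.97° = 3.03°

3°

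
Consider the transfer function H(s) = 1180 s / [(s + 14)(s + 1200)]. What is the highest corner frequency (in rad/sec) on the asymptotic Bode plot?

1200 rad/sec

Break frequencies occur at each pole and zero magnitude: 14 rad/sec, 1200 rad/sec.
The highest is 1200 rad/sec.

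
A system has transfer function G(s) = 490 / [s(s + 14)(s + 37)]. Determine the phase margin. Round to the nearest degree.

Gain crossover: |G(jω)| = 1 at ω ≈ 0.943 rad/s.
∠G(j0.943) = −90° − arctan(0.943/14) − arctan(0.943/37) ≈ -95.32°
PM = 180° + (-95.32°) = 84.68°

85°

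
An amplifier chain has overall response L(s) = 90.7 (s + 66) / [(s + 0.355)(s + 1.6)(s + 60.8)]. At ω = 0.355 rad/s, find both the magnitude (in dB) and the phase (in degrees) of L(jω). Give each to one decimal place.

|j0.355 + 66| = √(0.355² + 66²) = 66
|j0.355 + 0.355| = √(0.355² + 0.355²) = 0.502
|j0.355 + 1.6| = √(0.355² + 1.6²) = 1.639
|j0.355 + 60.8| = √(0.355² + 60.8²) = 60.8
|L(j0.355)| = 90.7 × 66 / (0.502 × 1.639 × 60.8) = 119.66
20 log₁₀(119.66) = 41.56 dB
∠(j0.355 + 66) = arctan(0.355/66) = 0.31°
∠(j0.355 + 0.355) = arctan(0.355/0.355) = 45.00°
∠(j0.355 + 1.6) = arctan(0.355/1.6) = 12.51°
∠(j0.355 + 60.8) = arctan(0.355/60.8) = 0.33°
∠L(j0.355) = 0.31° − (45.00° + 12.51° + 0.33°) = -57.54°

|L| = 41.6 dB, ∠L = -57.5°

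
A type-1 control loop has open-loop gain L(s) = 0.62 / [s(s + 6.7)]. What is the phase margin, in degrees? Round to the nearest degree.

89 deg

Gain crossover: |L(jω)| = 1 at ω ≈ 0.0925 rad/s.
∠L(j0.0925) = −90° − arctan(0.0925/6.7) ≈ -90.79°
PM = 180° + (-90.79°) = 89.21°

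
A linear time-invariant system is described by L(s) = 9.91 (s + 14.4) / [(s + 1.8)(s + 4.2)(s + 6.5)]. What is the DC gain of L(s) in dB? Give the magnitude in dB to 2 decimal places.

L(0) = 9.91 × 14.4 / (1.8 × 4.2 × 6.5) = 2.904
20 log₁₀(2.904) = 9.260 dB

9.26 dB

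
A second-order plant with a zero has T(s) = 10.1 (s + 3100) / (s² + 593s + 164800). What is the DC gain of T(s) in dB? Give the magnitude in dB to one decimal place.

-14.4 dB

T(0) = 10.1 × 3100 / 164800 = 0.18999
20 log₁₀(0.18999) = -14.43 dB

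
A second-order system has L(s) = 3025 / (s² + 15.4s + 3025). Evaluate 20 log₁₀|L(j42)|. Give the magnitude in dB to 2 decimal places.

|(j42)² + 15.4(j42) + 3025| = |1261 + j646.8| = 1417
|L(j42)| = 3025 / 1417 = 2.1345
20 log₁₀(2.1345) = 6.586 dB

6.59 dB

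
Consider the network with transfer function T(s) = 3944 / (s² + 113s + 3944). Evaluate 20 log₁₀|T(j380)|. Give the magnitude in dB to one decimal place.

|(j380)² + 113(j380) + 3944| = |-1.4046e+05 + j42940| = 1.469e+05
|T(j380)| = 3944 / 1.469e+05 = 0.026853
20 log₁₀(0.026853) = -31.42 dB

-31.4 dB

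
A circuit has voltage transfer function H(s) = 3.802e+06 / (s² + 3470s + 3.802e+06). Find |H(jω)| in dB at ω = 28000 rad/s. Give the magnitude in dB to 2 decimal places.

-46.31 dB

|(j28000)² + 3470(j28000) + 3.802e+06| = |-7.802e+08 + j9.716e+07| = 7.862e+08
|H(j28000)| = 3.802e+06 / 7.862e+08 = 0.0048358
20 log₁₀(0.0048358) = -46.311 dB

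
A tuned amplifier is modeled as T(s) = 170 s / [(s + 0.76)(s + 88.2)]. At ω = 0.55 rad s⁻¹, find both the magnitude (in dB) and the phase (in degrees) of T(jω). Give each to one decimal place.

|T| = 1.1 dB, ∠T = 53.8 deg

|j0.55| = 0.55
|j0.55 + 0.76| = √(0.55² + 0.76²) = 0.9381
|j0.55 + 88.2| = √(0.55² + 88.2²) = 88.2
|T(j0.55)| = 170 × 0.55 / (0.9381 × 88.2) = 1.13
20 log₁₀(1.13) = 1.06 dB
∠(j0.55) = 90.00°
∠(j0.55 + 0.76) = arctan(0.55/0.76) = 35.89°
∠(j0.55 + 88.2) = arctan(0.55/88.2) = 0.36°
∠T(j0.55) = 90.00° − (35.89° + 0.36°) = 53.75°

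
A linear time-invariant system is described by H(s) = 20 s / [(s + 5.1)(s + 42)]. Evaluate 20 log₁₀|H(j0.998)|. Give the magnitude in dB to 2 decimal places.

|j0.998| = 0.998
|j0.998 + 5.1| = √(0.998² + 5.1²) = 5.197
|j0.998 + 42| = √(0.998² + 42²) = 42.01
|H(j0.998)| = 20 × 0.998 / (5.197 × 42.01) = 0.091424
20 log₁₀(0.091424) = -20.779 dB

-20.78 dB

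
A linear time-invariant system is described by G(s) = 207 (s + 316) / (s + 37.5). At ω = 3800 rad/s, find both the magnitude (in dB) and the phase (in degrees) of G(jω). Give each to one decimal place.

|G| = 46.3 dB, ∠G = -4.2 deg

|j3800 + 316| = √(3800² + 316²) = 3813
|j3800 + 37.5| = √(3800² + 37.5²) = 3800
|G(j3800)| = 207 × 3813 / 3800 = 207.7
20 log₁₀(207.7) = 46.35 dB
∠(j3800 + 316) = arctan(3800/316) = 85.25°
∠(j3800 + 37.5) = arctan(3800/37.5) = 89.43°
∠G(j3800) = 85.25° − 89.43° = -4.19°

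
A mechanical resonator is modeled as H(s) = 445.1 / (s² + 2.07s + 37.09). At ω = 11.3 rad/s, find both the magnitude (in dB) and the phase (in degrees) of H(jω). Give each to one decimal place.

|H| = 13.5 dB, ∠H = -165.5°

|(j11.3)² + 2.07(j11.3) + 37.09| = |-90.6 + j23.391| = 93.57
|H(j11.3)| = 445.1 / 93.57 = 4.7568
20 log₁₀(4.7568) = 13.55 dB
∠[(j11.3)² + 2.07(j11.3) + 37.09] = ∠[-90.6 + j23.391] = 165.52°
∠H(j11.3) = −165.52° = -165.52°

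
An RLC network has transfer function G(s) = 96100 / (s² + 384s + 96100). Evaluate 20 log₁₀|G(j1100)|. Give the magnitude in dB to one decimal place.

-21.9 dB

|(j1100)² + 384(j1100) + 96100| = |-1.1139e+06 + j4.224e+05| = 1.191e+06
|G(j1100)| = 96100 / 1.191e+06 = 0.080668
20 log₁₀(0.080668) = -21.87 dB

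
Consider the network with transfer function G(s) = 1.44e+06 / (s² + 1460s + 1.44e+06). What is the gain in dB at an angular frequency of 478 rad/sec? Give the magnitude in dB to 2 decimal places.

|(j478)² + 1460(j478) + 1.44e+06| = |1.2115e+06 + j6.9788e+05| = 1.398e+06
|G(j478)| = 1.44e+06 / 1.398e+06 = 1.0299
20 log₁₀(1.0299) = 0.256 dB

0.26 dB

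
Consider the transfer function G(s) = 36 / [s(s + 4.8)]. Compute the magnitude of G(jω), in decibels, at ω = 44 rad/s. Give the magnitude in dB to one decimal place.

|j44 + 4.8| = √(44² + 4.8²) = 44.26
|j44| = 44
|G(j44)| = 36 / (44.26 × 44) = 0.018485
20 log₁₀(0.018485) = -34.66 dB

-34.7 dB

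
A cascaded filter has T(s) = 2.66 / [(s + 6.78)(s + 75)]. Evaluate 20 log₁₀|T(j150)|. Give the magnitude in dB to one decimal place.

-79.5 dB

|j150 + 6.78| = √(150² + 6.78²) = 150.2
|j150 + 75| = √(150² + 75²) = 167.7
|T(j150)| = 2.66 / (150.2 × 167.7) = 0.00010563
20 log₁₀(0.00010563) = -79.52 dB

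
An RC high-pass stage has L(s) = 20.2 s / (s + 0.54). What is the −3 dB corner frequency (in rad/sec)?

For a single-pole high-pass, the −3 dB point is at the pole: ω = 0.54 rad/sec.

0.54 rad/sec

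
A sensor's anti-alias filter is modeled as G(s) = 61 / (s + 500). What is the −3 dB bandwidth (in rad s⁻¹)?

For a single-pole low-pass, the −3 dB point is at the pole: ω = 500 rad s⁻¹.

500 rad s⁻¹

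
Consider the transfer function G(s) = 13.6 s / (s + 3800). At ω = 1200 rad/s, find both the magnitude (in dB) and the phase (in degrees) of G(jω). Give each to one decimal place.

|j1200| = 1200
|j1200 + 3800| = √(1200² + 3800²) = 3985
|G(j1200)| = 13.6 × 1200 / 3985 = 4.0954
20 log₁₀(4.0954) = 12.25 dB
∠(j1200) = 90.00°
∠(j1200 + 3800) = arctan(1200/3800) = 17.53°
∠G(j1200) = 90.00° − 17.53° = 72.47°

|G| = 12.2 dB, ∠G = 72.5°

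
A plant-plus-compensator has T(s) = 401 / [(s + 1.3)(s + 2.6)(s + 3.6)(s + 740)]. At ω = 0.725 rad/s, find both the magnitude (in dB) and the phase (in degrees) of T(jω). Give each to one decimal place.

|T| = -28.7 dB, ∠T = -56.2°

|j0.725 + 1.3| = √(0.725² + 1.3²) = 1.488
|j0.725 + 2.6| = √(0.725² + 2.6²) = 2.699
|j0.725 + 3.6| = √(0.725² + 3.6²) = 3.672
|j0.725 + 740| = √(0.725² + 740²) = 740
|T(j0.725)| = 401 / (1.488 × 2.699 × 3.672 × 740) = 0.036728
20 log₁₀(0.036728) = -28.70 dB
∠(j0.725 + 1.3) = arctan(0.725/1.3) = 29.15°
∠(j0.725 + 2.6) = arctan(0.725/2.6) = 15.58°
∠(j0.725 + 3.6) = arctan(0.725/3.6) = 11.39°
∠(j0.725 + 740) = arctan(0.725/740) = 0.06°
∠T(j0.725) = − (29.15° + 15.58° + 11.39° + 0.06°) = -56.17°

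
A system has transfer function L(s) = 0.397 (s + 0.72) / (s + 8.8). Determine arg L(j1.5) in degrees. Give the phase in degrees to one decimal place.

∠(j1.5 + 0.72) = arctan(1.5/0.72) = 64.36°
∠(j1.5 + 8.8) = arctan(1.5/8.8) = 9.67°
∠L(j1.5) = 64.36° − 9.67° = 54.69°

54.7°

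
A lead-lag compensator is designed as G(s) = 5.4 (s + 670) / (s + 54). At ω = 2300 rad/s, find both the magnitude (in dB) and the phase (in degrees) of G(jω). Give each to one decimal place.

|j2300 + 670| = √(2300² + 670²) = 2396
|j2300 + 54| = √(2300² + 54²) = 2301
|G(j2300)| = 5.4 × 2396 / 2301 = 5.6229
20 log₁₀(5.6229) = 15.00 dB
∠(j2300 + 670) = arctan(2300/670) = 73.76°
∠(j2300 + 54) = arctan(2300/54) = 88.66°
∠G(j2300) = 73.76° − 88.66° = -14.90°

|G| = 15.0 dB, ∠G = -14.9 deg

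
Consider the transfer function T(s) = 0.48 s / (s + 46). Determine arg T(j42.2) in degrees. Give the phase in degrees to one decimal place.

47.5°

∠(j42.2) = 90.00°
∠(j42.2 + 46) = arctan(42.2/46) = 42.53°
∠T(j42.2) = 90.00° − 42.53° = 47.47°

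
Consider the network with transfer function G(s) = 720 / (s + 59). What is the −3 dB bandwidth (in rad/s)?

59 rad/s

For a single-pole low-pass, the −3 dB point is at the pole: ω = 59 rad/s.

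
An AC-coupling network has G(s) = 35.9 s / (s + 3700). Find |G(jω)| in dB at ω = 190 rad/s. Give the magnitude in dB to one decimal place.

5.3 dB

|j190| = 190
|j190 + 3700| = √(190² + 3700²) = 3705
|G(j190)| = 35.9 × 190 / 3705 = 1.8411
20 log₁₀(1.8411) = 5.30 dB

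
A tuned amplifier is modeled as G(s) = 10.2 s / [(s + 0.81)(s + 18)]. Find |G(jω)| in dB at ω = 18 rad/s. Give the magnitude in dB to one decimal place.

-8.0 dB

|j18| = 18
|j18 + 0.81| = √(18² + 0.81²) = 18.02
|j18 + 18| = √(18² + 18²) = 25.46
|G(j18)| = 10.2 × 18 / (18.02 × 25.46) = 0.40029
20 log₁₀(0.40029) = -7.95 dB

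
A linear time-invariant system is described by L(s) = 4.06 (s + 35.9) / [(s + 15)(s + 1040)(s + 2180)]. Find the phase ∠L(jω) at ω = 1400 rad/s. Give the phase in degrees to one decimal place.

-87.0°

∠(j1400 + 35.9) = arctan(1400/35.9) = 88.53°
∠(j1400 + 15) = arctan(1400/15) = 89.39°
∠(j1400 + 1040) = arctan(1400/1040) = 53.39°
∠(j1400 + 2180) = arctan(1400/2180) = 32.71°
∠L(j1400) = 88.53° − (89.39° + 53.39° + 32.71°) = -86.96°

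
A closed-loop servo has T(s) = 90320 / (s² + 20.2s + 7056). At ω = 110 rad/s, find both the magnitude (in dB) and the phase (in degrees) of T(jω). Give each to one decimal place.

|T| = 24.3 dB, ∠T = -156.2°

|(j110)² + 20.2(j110) + 7056| = |-5044 + j2222| = 5512
|T(j110)| = 90320 / 5512 = 16.387
20 log₁₀(16.387) = 24.29 dB
∠[(j110)² + 20.2(j110) + 7056] = ∠[-5044 + j2222] = 156.23°
∠T(j110) = −156.23° = -156.23°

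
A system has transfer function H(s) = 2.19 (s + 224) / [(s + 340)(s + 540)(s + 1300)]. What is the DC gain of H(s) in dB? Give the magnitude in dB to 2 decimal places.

-113.74 dB

H(0) = 2.19 × 224 / (340 × 540 × 1300) = 2.0553e-06
20 log₁₀(2.0553e-06) = -113.742 dB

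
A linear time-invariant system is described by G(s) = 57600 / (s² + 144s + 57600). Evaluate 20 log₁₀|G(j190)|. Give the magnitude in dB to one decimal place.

|(j190)² + 144(j190) + 57600| = |21500 + j27360| = 3.48e+04
|G(j190)| = 57600 / 3.48e+04 = 1.6553
20 log₁₀(1.6553) = 4.38 dB

4.4 dB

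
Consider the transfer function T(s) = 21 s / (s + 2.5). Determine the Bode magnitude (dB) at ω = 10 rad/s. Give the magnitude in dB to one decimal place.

26.2 dB

|j10| = 10
|j10 + 2.5| = √(10² + 2.5²) = 10.31
|T(j10)| = 21 × 10 / 10.31 = 20.373
20 log₁₀(20.373) = 26.18 dB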